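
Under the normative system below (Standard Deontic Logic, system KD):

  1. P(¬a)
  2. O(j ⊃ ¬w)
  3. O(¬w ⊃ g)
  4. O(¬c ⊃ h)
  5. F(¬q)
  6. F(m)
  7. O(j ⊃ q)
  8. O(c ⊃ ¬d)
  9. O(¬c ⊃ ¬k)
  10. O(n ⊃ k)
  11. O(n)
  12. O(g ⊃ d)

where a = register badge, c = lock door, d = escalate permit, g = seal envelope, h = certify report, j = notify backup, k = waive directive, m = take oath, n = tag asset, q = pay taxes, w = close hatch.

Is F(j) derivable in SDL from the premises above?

Yes

Premise 11 states O(n) outright.
Applying K to premise 10 (O(n ⊃ k)) and O(n) yields O(k).
The contrapositive of premise 9 (O(¬c ⊃ ¬k)) is O(k ⊃ c), and O(k) is already established, so O(c).
Premise 8 is O(c ⊃ ¬d); since O(c), deontic closure gives O(¬d).
Premise 12, O(g ⊃ d), contraposes to O(¬d ⊃ ¬g); with O(¬d) we get O(¬g).
The contrapositive of premise 3 (O(¬w ⊃ g)) is O(¬g ⊃ w), and O(¬g) is already established, so O(w).
The contrapositive of premise 2 (O(j ⊃ ¬w)) is O(w ⊃ ¬j), and O(w) is already established, so O(¬j).
Premises 1, 4, 5, 6, 7 do not contribute to this derivation.
So O(¬j) holds, i.e. F(j). The claim follows.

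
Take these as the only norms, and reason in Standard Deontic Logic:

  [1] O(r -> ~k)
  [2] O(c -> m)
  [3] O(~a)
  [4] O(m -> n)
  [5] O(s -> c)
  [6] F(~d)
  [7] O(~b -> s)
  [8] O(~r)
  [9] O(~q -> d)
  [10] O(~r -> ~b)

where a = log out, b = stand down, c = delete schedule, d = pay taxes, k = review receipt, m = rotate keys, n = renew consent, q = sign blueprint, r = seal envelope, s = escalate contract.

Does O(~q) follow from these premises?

Premise 9 is O(~q -> d); even if O(d) held, inferring O(~q) would be affirming the consequent — invalid.
No other premise forces O(~q). An ideal world satisfying every premise can still have ~q false, so O(~q) is not derivable.

No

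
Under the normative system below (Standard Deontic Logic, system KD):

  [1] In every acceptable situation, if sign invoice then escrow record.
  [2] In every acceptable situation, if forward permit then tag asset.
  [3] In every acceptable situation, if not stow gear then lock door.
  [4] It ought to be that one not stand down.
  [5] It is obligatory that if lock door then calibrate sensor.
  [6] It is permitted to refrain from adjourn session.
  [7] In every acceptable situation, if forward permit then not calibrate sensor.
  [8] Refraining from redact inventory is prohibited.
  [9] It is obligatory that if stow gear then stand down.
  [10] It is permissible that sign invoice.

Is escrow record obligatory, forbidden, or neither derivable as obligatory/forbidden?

Premise 1 is O(sign_invoice → escrow_record), but O(sign_invoice) is not derivable from the premises (the permission P(sign_invoice) asserts only ¬O(¬sign_invoice), not O(sign_invoice)), so it does not yield O(escrow_record).
No premise or chain of K-axiom applications forces O(escrow_record), and none forces O(¬escrow_record). So escrow_record is neither obligatory nor forbidden under these norms.

Neither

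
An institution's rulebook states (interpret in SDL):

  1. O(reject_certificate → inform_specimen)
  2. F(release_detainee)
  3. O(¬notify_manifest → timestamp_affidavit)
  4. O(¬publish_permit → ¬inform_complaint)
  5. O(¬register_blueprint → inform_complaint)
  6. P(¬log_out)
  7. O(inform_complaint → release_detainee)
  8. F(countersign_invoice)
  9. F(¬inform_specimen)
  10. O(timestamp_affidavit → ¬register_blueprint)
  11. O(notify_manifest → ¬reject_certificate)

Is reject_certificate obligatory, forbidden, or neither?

Premise 2 is F(release_detainee), i.e. O(¬release_detainee).
The contrapositive of premise 7 (O(inform_complaint → release_detainee)) is O(¬release_detainee → ¬inform_complaint), and O(¬release_detainee) is already established, so O(¬inform_complaint).
Premise 5, O(¬register_blueprint → inform_complaint), contraposes to O(¬inform_complaint → register_blueprint); with O(¬inform_complaint) we get O(register_blueprint).
Premise 10 is O(timestamp_affidavit → ¬register_blueprint); contrapositively O(register_blueprint → ¬timestamp_affidavit). Since O(register_blueprint) holds, K gives O(¬timestamp_affidavit).
Premise 3, O(¬notify_manifest → timestamp_affidavit), contraposes to O(¬timestamp_affidavit → notify_manifest); with O(¬timestamp_affidavit) we get O(notify_manifest).
With premise 11, O(notify_manifest → ¬reject_certificate), the K-axiom yields O(¬reject_certificate).
Premises 1, 4, 6, 8, 9 do not contribute to this derivation.
Thus O(¬reject_certificate), which is F(reject_certificate): reject_certificate is forbidden.

Forbidden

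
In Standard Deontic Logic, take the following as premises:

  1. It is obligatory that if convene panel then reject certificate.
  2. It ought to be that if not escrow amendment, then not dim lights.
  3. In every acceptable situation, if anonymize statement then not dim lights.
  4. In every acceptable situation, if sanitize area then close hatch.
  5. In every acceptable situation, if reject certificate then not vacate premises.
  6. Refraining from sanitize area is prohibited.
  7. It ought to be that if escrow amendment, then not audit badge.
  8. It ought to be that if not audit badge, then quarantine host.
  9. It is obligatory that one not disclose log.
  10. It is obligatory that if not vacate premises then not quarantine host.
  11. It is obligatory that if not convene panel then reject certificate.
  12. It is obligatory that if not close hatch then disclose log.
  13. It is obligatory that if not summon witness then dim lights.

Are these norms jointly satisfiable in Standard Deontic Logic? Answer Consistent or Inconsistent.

Consistent

Premise 12 is O(¬close_hatch → disclose_log), but O(¬close_hatch) is not derivable from the premises, so it does not yield O(disclose_log).
So O(disclose_log) is not derivable, and the apparent clash with O(¬disclose_log) does not arise.
A world satisfying every obligation exists (e.g. anonymize_statement=false, audit_badge=true, close_hatch=true, convene_panel=false, dim_lights=false, disclose_log=false, escrow_amendment=false, quarantine_host=false, reject_certificate=true, sanitize_area=true, summon_witness=true, vacate_premises=false); no atom is both obligatory and forbidden, so the set is consistent.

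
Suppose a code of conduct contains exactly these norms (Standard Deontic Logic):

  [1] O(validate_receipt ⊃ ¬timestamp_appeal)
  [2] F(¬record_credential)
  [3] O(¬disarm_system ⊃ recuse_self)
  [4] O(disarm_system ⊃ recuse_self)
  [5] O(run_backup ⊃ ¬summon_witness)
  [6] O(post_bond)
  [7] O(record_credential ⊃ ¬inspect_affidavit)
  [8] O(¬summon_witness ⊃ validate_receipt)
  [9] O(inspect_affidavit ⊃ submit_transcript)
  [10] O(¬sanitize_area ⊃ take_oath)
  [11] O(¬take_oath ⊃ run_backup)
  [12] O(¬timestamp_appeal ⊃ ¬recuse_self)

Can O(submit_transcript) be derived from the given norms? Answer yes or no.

No

Premise 9 is O(inspect_affidavit ⊃ submit_transcript), but O(inspect_affidavit) is not derivable from the premises, so it does not yield O(submit_transcript).
No other premise forces O(submit_transcript). An ideal world satisfying every premise can still have submit_transcript false, so O(submit_transcript) is not derivable.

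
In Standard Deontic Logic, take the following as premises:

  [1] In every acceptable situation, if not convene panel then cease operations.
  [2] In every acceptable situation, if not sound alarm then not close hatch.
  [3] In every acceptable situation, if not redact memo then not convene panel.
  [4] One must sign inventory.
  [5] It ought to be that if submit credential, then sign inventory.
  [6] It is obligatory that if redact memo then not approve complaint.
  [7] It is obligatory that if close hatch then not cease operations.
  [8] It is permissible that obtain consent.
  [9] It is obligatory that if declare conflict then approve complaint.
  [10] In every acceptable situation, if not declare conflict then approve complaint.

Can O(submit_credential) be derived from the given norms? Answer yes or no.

Premise 5 is O(submit_credential → sign_inventory); even if O(sign_inventory) held, inferring O(submit_credential) would be affirming the consequent — invalid.
No other premise forces O(submit_credential). An ideal world satisfying every premise can still have submit_credential false, so O(submit_credential) is not derivable.

No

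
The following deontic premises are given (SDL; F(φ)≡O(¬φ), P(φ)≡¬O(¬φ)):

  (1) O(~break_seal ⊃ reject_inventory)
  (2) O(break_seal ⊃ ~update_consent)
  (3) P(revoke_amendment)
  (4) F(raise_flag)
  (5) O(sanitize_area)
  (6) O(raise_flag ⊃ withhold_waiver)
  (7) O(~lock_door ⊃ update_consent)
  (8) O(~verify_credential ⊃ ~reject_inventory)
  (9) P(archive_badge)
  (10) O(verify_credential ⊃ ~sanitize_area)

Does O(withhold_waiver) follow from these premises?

Premise 6 is O(raise_flag ⊃ withhold_waiver), but O(raise_flag) is not derivable from the premises, so it does not yield O(withhold_waiver).
No other premise forces O(withhold_waiver). An ideal world satisfying every premise can still have withhold_waiver false, so O(withhold_waiver) is not derivable.

No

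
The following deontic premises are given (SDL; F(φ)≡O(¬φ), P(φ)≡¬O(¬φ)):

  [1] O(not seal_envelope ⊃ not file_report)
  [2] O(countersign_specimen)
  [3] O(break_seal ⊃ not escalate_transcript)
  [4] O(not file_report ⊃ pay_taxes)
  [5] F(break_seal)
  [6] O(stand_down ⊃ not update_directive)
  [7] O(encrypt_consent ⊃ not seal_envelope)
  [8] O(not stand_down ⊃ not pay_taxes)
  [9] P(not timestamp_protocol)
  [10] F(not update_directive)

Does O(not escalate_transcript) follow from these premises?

Premise 3 is O(break_seal ⊃ not escalate_transcript), but O(break_seal) is not derivable from the premises, so it does not yield O(not escalate_transcript).
No other premise forces O(not escalate_transcript). An ideal world satisfying every premise can still have not escalate_transcript false, so O(not escalate_transcript) is not derivable.

No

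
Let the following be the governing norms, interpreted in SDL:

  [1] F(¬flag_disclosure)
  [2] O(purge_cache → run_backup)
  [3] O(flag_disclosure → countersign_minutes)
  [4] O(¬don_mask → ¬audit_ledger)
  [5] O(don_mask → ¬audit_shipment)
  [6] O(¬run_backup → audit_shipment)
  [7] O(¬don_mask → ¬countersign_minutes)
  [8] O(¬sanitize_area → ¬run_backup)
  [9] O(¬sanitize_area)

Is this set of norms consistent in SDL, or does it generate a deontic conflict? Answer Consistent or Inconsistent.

Premise 1, F(¬flag_disclosure), is equivalent to O(flag_disclosure).
From O(flag_disclosure) and premise 3, O(flag_disclosure → countersign_minutes), we obtain O(countersign_minutes).
Premise 7, O(¬don_mask → ¬countersign_minutes), contraposes to O(countersign_minutes → don_mask); with O(countersign_minutes) we get O(don_mask).
Applying K to premise 5 (O(don_mask → ¬audit_shipment)) and O(don_mask) yields O(¬audit_shipment).
Premise 6 is O(¬run_backup → audit_shipment); contrapositively O(¬audit_shipment → run_backup). Since O(¬audit_shipment) holds, K gives O(run_backup).
Premise 8, O(¬sanitize_area → ¬run_backup), contraposes to O(run_backup → sanitize_area); with O(run_backup) we get O(sanitize_area).
However, premise 9 gives O(¬sanitize_area).
We now have both O(sanitize_area) and O(¬sanitize_area) — sanitize_area is simultaneously obligatory and forbidden, violating the D-axiom.

Inconsistent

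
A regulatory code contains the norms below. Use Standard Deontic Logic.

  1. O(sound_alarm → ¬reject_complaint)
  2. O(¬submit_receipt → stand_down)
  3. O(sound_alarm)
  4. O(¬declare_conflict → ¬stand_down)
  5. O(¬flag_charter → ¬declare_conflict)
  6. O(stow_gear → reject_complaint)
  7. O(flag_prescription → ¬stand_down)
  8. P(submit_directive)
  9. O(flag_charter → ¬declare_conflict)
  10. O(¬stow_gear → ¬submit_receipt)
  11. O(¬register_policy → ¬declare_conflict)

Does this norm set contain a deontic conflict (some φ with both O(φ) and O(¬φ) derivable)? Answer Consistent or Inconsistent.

Inconsistent

Premises 5 and 9 cover both cases: O(¬flag_charter → ¬declare_conflict) and O(flag_charter → ¬declare_conflict). Since ¬flag_charter ∨ flag_charter is a tautology, O(¬declare_conflict) follows.
From O(¬declare_conflict) and premise 4, O(¬declare_conflict → ¬stand_down), we obtain O(¬stand_down).
Premise 2, O(¬submit_receipt → stand_down), contraposes to O(¬stand_down → submit_receipt); with O(¬stand_down) we get O(submit_receipt).
Premise 10 is O(¬stow_gear → ¬submit_receipt); contrapositively O(submit_receipt → stow_gear). Since O(submit_receipt) holds, K gives O(stow_gear).
Premise 6 is O(stow_gear → reject_complaint); since O(stow_gear), deontic closure gives O(reject_complaint).
Premise 1 is O(sound_alarm → ¬reject_complaint); contrapositively O(reject_complaint → ¬sound_alarm). Since O(reject_complaint) holds, K gives O(¬sound_alarm).
Yet premise 3 states O(sound_alarm).
We now have both O(¬sound_alarm) and O(sound_alarm) — sound_alarm is simultaneously obligatory and forbidden, violating the D-axiom.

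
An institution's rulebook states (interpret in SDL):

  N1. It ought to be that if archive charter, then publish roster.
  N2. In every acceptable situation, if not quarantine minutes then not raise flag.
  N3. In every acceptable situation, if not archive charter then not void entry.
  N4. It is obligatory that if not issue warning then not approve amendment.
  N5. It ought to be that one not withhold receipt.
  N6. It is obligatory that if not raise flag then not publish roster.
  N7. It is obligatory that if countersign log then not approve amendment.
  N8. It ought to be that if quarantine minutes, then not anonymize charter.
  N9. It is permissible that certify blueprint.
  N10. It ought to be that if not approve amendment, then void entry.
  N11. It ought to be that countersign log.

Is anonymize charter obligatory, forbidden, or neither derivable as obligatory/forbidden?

From premise 11 we have O(countersign_log).
From O(countersign_log) and premise 7, O(countersign_log → ¬approve_amendment), we obtain O(¬approve_amendment).
Premise 10 is O(¬approve_amendment → void_entry); since O(¬approve_amendment), deontic closure gives O(void_entry).
Premise 3 is O(¬archive_charter → ¬void_entry); contrapositively O(void_entry → archive_charter). Since O(void_entry) holds, K gives O(archive_charter).
With premise 1, O(archive_charter → publish_roster), the K-axiom yields O(publish_roster).
Premise 6 is O(¬raise_flag → ¬publish_roster); contrapositively O(publish_roster → raise_flag). Since O(publish_roster) holds, K gives O(raise_flag).
The contrapositive of premise 2 (O(¬quarantine_minutes → ¬raise_flag)) is O(raise_flag → quarantine_minutes), and O(raise_flag) is already established, so O(quarantine_minutes).
Premise 8 is O(quarantine_minutes → ¬anonymize_charter); since O(quarantine_minutes), deontic closure gives O(¬anonymize_charter).
Premises 4, 5, 9 do not contribute to this derivation.
Thus O(¬anonymize_charter), which is F(anonymize_charter): anonymize_charter is forbidden.

Forbidden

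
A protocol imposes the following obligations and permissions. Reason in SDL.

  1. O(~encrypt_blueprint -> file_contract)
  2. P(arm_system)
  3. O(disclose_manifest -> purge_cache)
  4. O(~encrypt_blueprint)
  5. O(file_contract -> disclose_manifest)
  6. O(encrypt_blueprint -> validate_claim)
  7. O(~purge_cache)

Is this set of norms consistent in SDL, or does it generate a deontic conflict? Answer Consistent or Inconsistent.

Inconsistent

Premise 4 gives O(~encrypt_blueprint).
Applying K to premise 1 (O(~encrypt_blueprint -> file_contract)) and O(~encrypt_blueprint) yields O(file_contract).
Applying K to premise 5 (O(file_contract -> disclose_manifest)) and O(file_contract) yields O(disclose_manifest).
With premise 3, O(disclose_manifest -> purge_cache), the K-axiom yields O(purge_cache).
But premise 7 directly asserts O(~purge_cache).
We now have both O(purge_cache) and O(~purge_cache) — purge_cache is simultaneously obligatory and forbidden, violating the D-axiom.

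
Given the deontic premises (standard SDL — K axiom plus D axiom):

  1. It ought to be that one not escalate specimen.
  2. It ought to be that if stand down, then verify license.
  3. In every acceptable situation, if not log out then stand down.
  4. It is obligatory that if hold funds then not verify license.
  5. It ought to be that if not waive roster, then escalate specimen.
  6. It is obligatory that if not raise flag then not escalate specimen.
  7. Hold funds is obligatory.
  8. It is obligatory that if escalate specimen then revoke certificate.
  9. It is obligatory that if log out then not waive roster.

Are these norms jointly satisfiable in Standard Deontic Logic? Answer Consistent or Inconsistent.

Inconsistent

Premise 1 states O(¬escalate_specimen) outright.
The contrapositive of premise 5 (O(¬waive_roster → escalate_specimen)) is O(¬escalate_specimen → waive_roster), and O(¬escalate_specimen) is already established, so O(waive_roster).
Premise 9 is O(log_out → ¬waive_roster); contrapositively O(waive_roster → ¬log_out). Since O(waive_roster) holds, K gives O(¬log_out).
Premise 3 is O(¬log_out → stand_down); since O(¬log_out), deontic closure gives O(stand_down).
With premise 2, O(stand_down → verify_license), the K-axiom yields O(verify_license).
Premise 4 is O(hold_funds → ¬verify_license); contrapositively O(verify_license → ¬hold_funds). Since O(verify_license) holds, K gives O(¬hold_funds).
Yet premise 7 states O(hold_funds).
We now have both O(¬hold_funds) and O(hold_funds) — hold_funds is simultaneously obligatory and forbidden, violating the D-axiom.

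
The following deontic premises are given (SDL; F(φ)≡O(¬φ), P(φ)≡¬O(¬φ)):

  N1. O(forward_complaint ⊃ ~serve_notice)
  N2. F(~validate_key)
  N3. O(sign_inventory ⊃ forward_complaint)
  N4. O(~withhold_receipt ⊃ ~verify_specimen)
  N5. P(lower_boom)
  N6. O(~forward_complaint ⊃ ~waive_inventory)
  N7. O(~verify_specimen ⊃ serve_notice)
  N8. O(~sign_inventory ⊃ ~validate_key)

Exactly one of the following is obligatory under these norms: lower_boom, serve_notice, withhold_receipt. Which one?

withhold_receipt

F(~validate_key) at premise 2 means O(validate_key).
The contrapositive of premise 8 (O(~sign_inventory ⊃ ~validate_key)) is O(validate_key ⊃ sign_inventory), and O(validate_key) is already established, so O(sign_inventory).
With premise 3, O(sign_inventory ⊃ forward_complaint), the K-axiom yields O(forward_complaint).
With premise 1, O(forward_complaint ⊃ ~serve_notice), the K-axiom yields O(~serve_notice).
Premise 7, O(~verify_specimen ⊃ serve_notice), contraposes to O(~serve_notice ⊃ verify_specimen); with O(~serve_notice) we get O(verify_specimen).
The contrapositive of premise 4 (O(~withhold_receipt ⊃ ~verify_specimen)) is O(verify_specimen ⊃ withhold_receipt), and O(verify_specimen) is already established, so O(withhold_receipt).
So O(withhold_receipt) holds — withhold_receipt is obligatory. None of the other listed options is made obligatory by any chain of premises.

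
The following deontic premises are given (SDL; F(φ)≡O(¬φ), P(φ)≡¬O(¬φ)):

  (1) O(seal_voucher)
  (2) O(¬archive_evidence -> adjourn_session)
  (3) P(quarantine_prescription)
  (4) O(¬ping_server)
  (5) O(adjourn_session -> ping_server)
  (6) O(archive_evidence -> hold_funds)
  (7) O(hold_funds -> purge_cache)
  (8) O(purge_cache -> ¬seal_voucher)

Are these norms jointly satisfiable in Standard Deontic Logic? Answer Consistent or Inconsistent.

Premise 1 states O(seal_voucher) outright.
Premise 8 is O(purge_cache -> ¬seal_voucher); contrapositively O(seal_voucher -> ¬purge_cache). Since O(seal_voucher) holds, K gives O(¬purge_cache).
The contrapositive of premise 7 (O(hold_funds -> purge_cache)) is O(¬purge_cache -> ¬hold_funds), and O(¬purge_cache) is already established, so O(¬hold_funds).
The contrapositive of premise 6 (O(archive_evidence -> hold_funds)) is O(¬hold_funds -> ¬archive_evidence), and O(¬hold_funds) is already established, so O(¬archive_evidence).
With premise 2, O(¬archive_evidence -> adjourn_session), the K-axiom yields O(adjourn_session).
With premise 5, O(adjourn_session -> ping_server), the K-axiom yields O(ping_server).
But premise 4 directly asserts O(¬ping_server).
We now have both O(ping_server) and O(¬ping_server) — ping_server is simultaneously obligatory and forbidden, violating the D-axiom.

Inconsistent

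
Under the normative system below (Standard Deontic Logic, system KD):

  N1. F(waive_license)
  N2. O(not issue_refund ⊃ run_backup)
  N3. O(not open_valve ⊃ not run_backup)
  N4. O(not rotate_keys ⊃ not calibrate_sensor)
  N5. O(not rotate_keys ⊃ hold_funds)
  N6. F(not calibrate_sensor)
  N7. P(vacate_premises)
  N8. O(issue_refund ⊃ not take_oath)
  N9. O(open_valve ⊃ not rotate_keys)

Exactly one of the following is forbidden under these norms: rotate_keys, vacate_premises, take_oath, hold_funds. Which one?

F(not calibrate_sensor) at premise 6 means O(calibrate_sensor).
The contrapositive of premise 4 (O(not rotate_keys ⊃ not calibrate_sensor)) is O(calibrate_sensor ⊃ rotate_keys), and O(calibrate_sensor) is already established, so O(rotate_keys).
The contrapositive of premise 9 (O(open_valve ⊃ not rotate_keys)) is O(rotate_keys ⊃ not open_valve), and O(rotate_keys) is already established, so O(not open_valve).
From O(not open_valve) and premise 3, O(not open_valve ⊃ not run_backup), we obtain O(not run_backup).
The contrapositive of premise 2 (O(not issue_refund ⊃ run_backup)) is O(not run_backup ⊃ issue_refund), and O(not run_backup) is already established, so O(issue_refund).
Applying K to premise 8 (O(issue_refund ⊃ not take_oath)) and O(issue_refund) yields O(not take_oath).
So O(not take_oath) holds, i.e. take_oath is forbidden. None of the other listed options is forbidden under the premises.

take_oath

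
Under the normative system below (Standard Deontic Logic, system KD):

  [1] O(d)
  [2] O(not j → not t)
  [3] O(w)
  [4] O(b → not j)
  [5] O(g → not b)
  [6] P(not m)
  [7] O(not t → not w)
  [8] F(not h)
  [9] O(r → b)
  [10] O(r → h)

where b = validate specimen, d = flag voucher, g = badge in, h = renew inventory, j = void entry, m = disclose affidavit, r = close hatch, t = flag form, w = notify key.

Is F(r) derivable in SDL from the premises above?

Premise 3 states O(w) outright.
The contrapositive of premise 7 (O(not t → not w)) is O(w → t), and O(w) is already established, so O(t).
The contrapositive of premise 2 (O(not j → not t)) is O(t → j), and O(t) is already established, so O(j).
Premise 4, O(b → not j), contraposes to O(j → not b); with O(j) we get O(not b).
Premise 9, O(r → b), contraposes to O(not b → not r); with O(not b) we get O(not r).
Premises 1, 5, 6, 8, 10 do not contribute to this derivation.
So O(not r) holds, i.e. F(r). The claim follows.

Yes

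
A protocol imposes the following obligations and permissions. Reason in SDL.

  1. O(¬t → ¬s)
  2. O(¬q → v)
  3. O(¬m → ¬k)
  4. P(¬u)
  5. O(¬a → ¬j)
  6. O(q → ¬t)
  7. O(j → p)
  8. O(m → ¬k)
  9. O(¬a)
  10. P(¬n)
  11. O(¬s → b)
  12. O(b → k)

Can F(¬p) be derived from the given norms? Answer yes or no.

Premise 7 is O(j → p), but O(j) is not derivable from the premises, so it does not yield O(p).
No other premise forces O(p). An ideal world satisfying every premise can still have ¬p true, so F(¬p) is not derivable.

No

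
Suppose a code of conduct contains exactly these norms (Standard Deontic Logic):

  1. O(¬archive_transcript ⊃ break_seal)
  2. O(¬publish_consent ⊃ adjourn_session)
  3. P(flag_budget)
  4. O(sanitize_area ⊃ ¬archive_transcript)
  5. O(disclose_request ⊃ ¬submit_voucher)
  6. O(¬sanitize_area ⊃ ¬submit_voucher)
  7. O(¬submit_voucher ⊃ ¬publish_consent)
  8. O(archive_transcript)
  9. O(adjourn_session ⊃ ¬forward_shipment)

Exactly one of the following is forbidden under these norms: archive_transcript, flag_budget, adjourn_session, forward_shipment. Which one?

Premise 8 gives O(archive_transcript).
Premise 4 is O(sanitize_area ⊃ ¬archive_transcript); contrapositively O(archive_transcript ⊃ ¬sanitize_area). Since O(archive_transcript) holds, K gives O(¬sanitize_area).
With premise 6, O(¬sanitize_area ⊃ ¬submit_voucher), the K-axiom yields O(¬submit_voucher).
Applying K to premise 7 (O(¬submit_voucher ⊃ ¬publish_consent)) and O(¬submit_voucher) yields O(¬publish_consent).
From O(¬publish_consent) and premise 2, O(¬publish_consent ⊃ adjourn_session), we obtain O(adjourn_session).
With premise 9, O(adjourn_session ⊃ ¬forward_shipment), the K-axiom yields O(¬forward_shipment).
So O(¬forward_shipment) holds, i.e. forward_shipment is forbidden. None of the other listed options is forbidden under the premises.

forward_shipment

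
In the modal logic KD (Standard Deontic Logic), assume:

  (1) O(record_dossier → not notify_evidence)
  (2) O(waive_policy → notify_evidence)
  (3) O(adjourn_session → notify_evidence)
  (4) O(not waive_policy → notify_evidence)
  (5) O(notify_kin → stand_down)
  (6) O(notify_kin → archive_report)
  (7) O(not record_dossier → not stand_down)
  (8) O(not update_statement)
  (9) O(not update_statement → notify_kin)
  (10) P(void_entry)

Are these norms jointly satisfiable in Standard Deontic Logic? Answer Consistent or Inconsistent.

Premises 2 and 4 cover both cases: O(waive_policy → notify_evidence) and O(not waive_policy → notify_evidence). Since waive_policy ∨ not waive_policy is a tautology, O(notify_evidence) follows.
The contrapositive of premise 1 (O(record_dossier → not notify_evidence)) is O(notify_evidence → not record_dossier), and O(notify_evidence) is already established, so O(not record_dossier).
Premise 7 is O(not record_dossier → not stand_down); since O(not record_dossier), deontic closure gives O(not stand_down).
The contrapositive of premise 5 (O(notify_kin → stand_down)) is O(not stand_down → not notify_kin), and O(not stand_down) is already established, so O(not notify_kin).
The contrapositive of premise 9 (O(not update_statement → notify_kin)) is O(not notify_kin → update_statement), and O(not notify_kin) is already established, so O(update_statement).
However, premise 8 gives O(not update_statement).
We now have both O(update_statement) and O(not update_statement) — update_statement is simultaneously obligatory and forbidden, violating the D-axiom.

Inconsistent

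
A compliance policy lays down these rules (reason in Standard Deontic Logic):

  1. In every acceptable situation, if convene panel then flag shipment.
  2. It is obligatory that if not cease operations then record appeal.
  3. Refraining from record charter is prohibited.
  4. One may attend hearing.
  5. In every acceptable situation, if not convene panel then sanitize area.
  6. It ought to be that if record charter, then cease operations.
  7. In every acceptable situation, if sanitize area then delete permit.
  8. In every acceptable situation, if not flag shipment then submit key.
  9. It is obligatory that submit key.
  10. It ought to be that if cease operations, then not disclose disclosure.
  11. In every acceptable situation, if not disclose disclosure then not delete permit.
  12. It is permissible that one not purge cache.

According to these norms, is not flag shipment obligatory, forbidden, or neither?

F(¬record_charter) at premise 3 means O(record_charter).
Applying K to premise 6 (O(record_charter → cease_operations)) and O(record_charter) yields O(cease_operations).
From O(cease_operations) and premise 10, O(cease_operations → ¬disclose_disclosure), we obtain O(¬disclose_disclosure).
Premise 11 is O(¬disclose_disclosure → ¬delete_permit); since O(¬disclose_disclosure), deontic closure gives O(¬delete_permit).
Premise 7 is O(sanitize_area → delete_permit); contrapositively O(¬delete_permit → ¬sanitize_area). Since O(¬delete_permit) holds, K gives O(¬sanitize_area).
The contrapositive of premise 5 (O(¬convene_panel → sanitize_area)) is O(¬sanitize_area → convene_panel), and O(¬sanitize_area) is already established, so O(convene_panel).
From O(convene_panel) and premise 1, O(convene_panel → flag_shipment), we obtain O(flag_shipment).
Premises 2, 4, 8, 9, 12 do not contribute to this derivation.
Thus O(flag_shipment), which is F(¬flag_shipment): ¬flag_shipment is forbidden.

Forbidden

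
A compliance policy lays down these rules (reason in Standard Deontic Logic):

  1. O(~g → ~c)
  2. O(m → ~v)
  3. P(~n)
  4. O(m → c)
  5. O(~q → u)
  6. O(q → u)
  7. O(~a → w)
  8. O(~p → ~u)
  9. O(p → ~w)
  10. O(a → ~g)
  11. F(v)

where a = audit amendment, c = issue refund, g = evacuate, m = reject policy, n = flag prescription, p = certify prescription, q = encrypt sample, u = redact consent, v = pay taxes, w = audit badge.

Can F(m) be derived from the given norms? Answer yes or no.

Premises 5 and 6 cover both cases: O(~q → u) and O(q → u). Since ~q ∨ q is a tautology, O(u) follows.
Premise 8 is O(~p → ~u); contrapositively O(u → p). Since O(u) holds, K gives O(p).
With premise 9, O(p → ~w), the K-axiom yields O(~w).
Premise 7, O(~a → w), contraposes to O(~w → a); with O(~w) we get O(a).
Premise 10 is O(a → ~g); since O(a), deontic closure gives O(~g).
From O(~g) and premise 1, O(~g → ~c), we obtain O(~c).
Premise 4, O(m → c), contraposes to O(~c → ~m); with O(~c) we get O(~m).
Premises 2, 3, 11 do not contribute to this derivation.
So O(~m) holds, i.e. F(m). The claim follows.

Yes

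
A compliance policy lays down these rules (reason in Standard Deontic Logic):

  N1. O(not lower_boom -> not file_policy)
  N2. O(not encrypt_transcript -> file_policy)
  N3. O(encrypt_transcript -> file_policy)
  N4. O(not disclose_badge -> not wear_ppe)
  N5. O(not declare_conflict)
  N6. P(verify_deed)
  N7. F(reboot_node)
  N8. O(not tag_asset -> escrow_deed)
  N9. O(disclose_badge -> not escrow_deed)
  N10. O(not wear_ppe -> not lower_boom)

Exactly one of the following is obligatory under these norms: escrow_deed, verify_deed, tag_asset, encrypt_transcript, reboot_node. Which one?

tag_asset

Premises 2 and 3 cover both cases: O(not encrypt_transcript -> file_policy) and O(encrypt_transcript -> file_policy). Since not encrypt_transcript ∨ encrypt_transcript is a tautology, O(file_policy) follows.
Premise 1 is O(not lower_boom -> not file_policy); contrapositively O(file_policy -> lower_boom). Since O(file_policy) holds, K gives O(lower_boom).
Premise 10, O(not wear_ppe -> not lower_boom), contraposes to O(lower_boom -> wear_ppe); with O(lower_boom) we get O(wear_ppe).
The contrapositive of premise 4 (O(not disclose_badge -> not wear_ppe)) is O(wear_ppe -> disclose_badge), and O(wear_ppe) is already established, so O(disclose_badge).
Premise 9 is O(disclose_badge -> not escrow_deed); since O(disclose_badge), deontic closure gives O(not escrow_deed).
The contrapositive of premise 8 (O(not tag_asset -> escrow_deed)) is O(not escrow_deed -> tag_asset), and O(not escrow_deed) is already established, so O(tag_asset).
So O(tag_asset) holds — tag_asset is obligatory. None of the other listed options is made obligatory by any chain of premises.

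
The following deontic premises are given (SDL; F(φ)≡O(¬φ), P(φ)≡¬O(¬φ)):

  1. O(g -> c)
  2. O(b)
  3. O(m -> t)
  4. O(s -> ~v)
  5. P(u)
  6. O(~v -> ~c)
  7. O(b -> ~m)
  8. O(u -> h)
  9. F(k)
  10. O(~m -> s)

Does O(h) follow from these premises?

Premise 8 is O(u -> h), but O(u) is not derivable from the premises (the permission P(u) asserts only ~O(~u), not O(u)), so it does not yield O(h).
No other premise forces O(h). An ideal world satisfying every premise can still have h false, so O(h) is not derivable.

No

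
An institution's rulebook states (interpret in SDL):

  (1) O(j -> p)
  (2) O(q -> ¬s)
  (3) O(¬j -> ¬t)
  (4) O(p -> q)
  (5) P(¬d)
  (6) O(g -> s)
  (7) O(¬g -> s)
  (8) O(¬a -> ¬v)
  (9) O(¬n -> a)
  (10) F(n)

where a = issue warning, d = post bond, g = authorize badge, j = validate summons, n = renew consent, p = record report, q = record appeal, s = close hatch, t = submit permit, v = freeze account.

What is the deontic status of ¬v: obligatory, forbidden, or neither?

Neither

Premise 8 is O(¬a -> ¬v), but O(¬a) is not derivable from the premises, so it does not yield O(¬v).
No premise or chain of K-axiom applications forces O(¬v), and none forces O(v). So ¬v is neither obligatory nor forbidden under these norms.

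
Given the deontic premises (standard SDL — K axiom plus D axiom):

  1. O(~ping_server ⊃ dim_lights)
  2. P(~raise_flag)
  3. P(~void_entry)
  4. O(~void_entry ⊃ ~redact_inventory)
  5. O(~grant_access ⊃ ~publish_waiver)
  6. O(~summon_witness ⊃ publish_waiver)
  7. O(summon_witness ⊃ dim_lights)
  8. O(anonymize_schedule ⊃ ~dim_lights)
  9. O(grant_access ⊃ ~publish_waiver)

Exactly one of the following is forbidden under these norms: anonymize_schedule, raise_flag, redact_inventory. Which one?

Premises 5 and 9 are O(~grant_access ⊃ ~publish_waiver) and O(grant_access ⊃ ~publish_waiver); every ideal world satisfies ~grant_access or grant_access, so in either case ~publish_waiver holds — hence O(~publish_waiver).
Premise 6, O(~summon_witness ⊃ publish_waiver), contraposes to O(~publish_waiver ⊃ summon_witness); with O(~publish_waiver) we get O(summon_witness).
Applying K to premise 7 (O(summon_witness ⊃ dim_lights)) and O(summon_witness) yields O(dim_lights).
The contrapositive of premise 8 (O(anonymize_schedule ⊃ ~dim_lights)) is O(dim_lights ⊃ ~anonymize_schedule), and O(dim_lights) is already established, so O(~anonymize_schedule).
So O(~anonymize_schedule) holds, i.e. anonymize_schedule is forbidden. None of the other listed options is forbidden under the premises.

anonymize_schedule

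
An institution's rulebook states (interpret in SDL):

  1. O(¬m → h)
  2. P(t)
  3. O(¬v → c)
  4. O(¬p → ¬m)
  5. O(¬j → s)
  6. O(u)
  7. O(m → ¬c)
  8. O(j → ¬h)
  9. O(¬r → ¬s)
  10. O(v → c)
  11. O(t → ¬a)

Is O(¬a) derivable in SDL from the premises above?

Premise 11 is O(t → ¬a), but O(t) is not derivable from the premises (the permission P(t) asserts only ¬O(¬t), not O(t)), so it does not yield O(¬a).
No other premise forces O(¬a). An ideal world satisfying every premise can still have ¬a false, so O(¬a) is not derivable.

No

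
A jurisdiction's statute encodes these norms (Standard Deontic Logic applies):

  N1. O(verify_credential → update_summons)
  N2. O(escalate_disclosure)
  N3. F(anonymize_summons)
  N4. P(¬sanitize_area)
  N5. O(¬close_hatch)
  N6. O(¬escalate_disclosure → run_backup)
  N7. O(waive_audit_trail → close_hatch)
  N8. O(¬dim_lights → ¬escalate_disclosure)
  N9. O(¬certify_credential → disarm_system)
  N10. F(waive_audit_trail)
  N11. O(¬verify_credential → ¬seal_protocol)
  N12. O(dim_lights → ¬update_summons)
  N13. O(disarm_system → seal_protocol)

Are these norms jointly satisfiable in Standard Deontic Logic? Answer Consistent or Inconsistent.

Consistent

Premise 7 is O(waive_audit_trail → close_hatch), but O(waive_audit_trail) is not derivable from the premises, so it does not yield O(close_hatch).
So O(close_hatch) is not derivable, and the apparent clash with O(¬close_hatch) does not arise.
A world satisfying every obligation exists (e.g. anonymize_summons=false, certify_credential=true, close_hatch=false, dim_lights=true, disarm_system=false, escalate_disclosure=true, run_backup=false, sanitize_area=false, seal_protocol=false, update_summons=false, verify_credential=false, waive_audit_trail=false); no atom is both obligatory and forbidden, so the set is consistent.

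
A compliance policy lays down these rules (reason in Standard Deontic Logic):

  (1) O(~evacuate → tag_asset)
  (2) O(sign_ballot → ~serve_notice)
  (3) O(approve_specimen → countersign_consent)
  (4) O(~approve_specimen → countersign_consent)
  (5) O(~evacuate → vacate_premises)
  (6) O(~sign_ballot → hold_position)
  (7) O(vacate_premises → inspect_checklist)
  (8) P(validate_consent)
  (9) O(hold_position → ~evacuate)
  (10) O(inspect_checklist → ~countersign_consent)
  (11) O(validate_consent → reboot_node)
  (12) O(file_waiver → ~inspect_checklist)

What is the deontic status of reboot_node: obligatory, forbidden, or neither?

Premise 11 is O(validate_consent → reboot_node), but O(validate_consent) is not derivable from the premises (the permission P(validate_consent) asserts only ~O(~validate_consent), not O(validate_consent)), so it does not yield O(reboot_node).
No premise or chain of K-axiom applications forces O(reboot_node), and none forces O(~reboot_node). So reboot_node is neither obligatory nor forbidden under these norms.

Neither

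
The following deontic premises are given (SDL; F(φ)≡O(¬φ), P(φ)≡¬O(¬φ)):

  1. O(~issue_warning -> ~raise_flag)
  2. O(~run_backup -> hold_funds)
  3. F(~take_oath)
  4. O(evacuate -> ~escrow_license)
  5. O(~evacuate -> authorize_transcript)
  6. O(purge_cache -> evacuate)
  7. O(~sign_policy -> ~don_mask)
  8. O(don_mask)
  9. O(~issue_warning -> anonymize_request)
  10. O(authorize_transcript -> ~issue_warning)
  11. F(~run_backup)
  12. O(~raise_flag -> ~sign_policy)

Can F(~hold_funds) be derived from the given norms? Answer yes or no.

Premise 2 is O(~run_backup -> hold_funds), but O(~run_backup) is not derivable from the premises, so it does not yield O(hold_funds).
No other premise forces O(hold_funds). An ideal world satisfying every premise can still have ~hold_funds true, so F(~hold_funds) is not derivable.

No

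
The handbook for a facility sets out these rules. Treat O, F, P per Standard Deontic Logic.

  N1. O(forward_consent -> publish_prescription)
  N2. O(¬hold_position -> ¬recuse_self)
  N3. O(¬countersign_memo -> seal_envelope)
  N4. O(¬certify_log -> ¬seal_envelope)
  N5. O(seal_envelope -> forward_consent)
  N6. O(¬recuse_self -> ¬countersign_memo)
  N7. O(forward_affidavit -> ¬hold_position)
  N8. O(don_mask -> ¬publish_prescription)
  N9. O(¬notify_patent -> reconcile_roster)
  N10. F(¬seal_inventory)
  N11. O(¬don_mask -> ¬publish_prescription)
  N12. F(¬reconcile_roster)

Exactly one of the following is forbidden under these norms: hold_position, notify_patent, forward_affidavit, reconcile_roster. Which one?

Premises 11 and 8 are O(¬don_mask -> ¬publish_prescription) and O(don_mask -> ¬publish_prescription); every ideal world satisfies ¬don_mask or don_mask, so in either case ¬publish_prescription holds — hence O(¬publish_prescription).
Premise 1, O(forward_consent -> publish_prescription), contraposes to O(¬publish_prescription -> ¬forward_consent); with O(¬publish_prescription) we get O(¬forward_consent).
Premise 5, O(seal_envelope -> forward_consent), contraposes to O(¬forward_consent -> ¬seal_envelope); with O(¬forward_consent) we get O(¬seal_envelope).
Premise 3, O(¬countersign_memo -> seal_envelope), contraposes to O(¬seal_envelope -> countersign_memo); with O(¬seal_envelope) we get O(countersign_memo).
Premise 6 is O(¬recuse_self -> ¬countersign_memo); contrapositively O(countersign_memo -> recuse_self). Since O(countersign_memo) holds, K gives O(recuse_self).
Premise 2 is O(¬hold_position -> ¬recuse_self); contrapositively O(recuse_self -> hold_position). Since O(recuse_self) holds, K gives O(hold_position).
Premise 7, O(forward_affidavit -> ¬hold_position), contraposes to O(hold_position -> ¬forward_affidavit); with O(hold_position) we get O(¬forward_affidavit).
So O(¬forward_affidavit) holds, i.e. forward_affidavit is forbidden. None of the other listed options is forbidden under the premises.

forward_affidavit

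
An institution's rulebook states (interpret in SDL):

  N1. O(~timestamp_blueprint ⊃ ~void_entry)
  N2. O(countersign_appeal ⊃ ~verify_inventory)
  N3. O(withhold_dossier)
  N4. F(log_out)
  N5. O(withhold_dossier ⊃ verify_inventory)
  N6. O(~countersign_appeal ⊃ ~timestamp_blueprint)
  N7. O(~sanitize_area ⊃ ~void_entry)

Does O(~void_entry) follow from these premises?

From premise 3 we have O(withhold_dossier).
Applying K to premise 5 (O(withhold_dossier ⊃ verify_inventory)) and O(withhold_dossier) yields O(verify_inventory).
Premise 2 is O(countersign_appeal ⊃ ~verify_inventory); contrapositively O(verify_inventory ⊃ ~countersign_appeal). Since O(verify_inventory) holds, K gives O(~countersign_appeal).
From O(~countersign_appeal) and premise 6, O(~countersign_appeal ⊃ ~timestamp_blueprint), we obtain O(~timestamp_blueprint).
With premise 1, O(~timestamp_blueprint ⊃ ~void_entry), the K-axiom yields O(~void_entry).
Premises 4, 7 do not contribute to this derivation.
So O(~void_entry) follows.

Yes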